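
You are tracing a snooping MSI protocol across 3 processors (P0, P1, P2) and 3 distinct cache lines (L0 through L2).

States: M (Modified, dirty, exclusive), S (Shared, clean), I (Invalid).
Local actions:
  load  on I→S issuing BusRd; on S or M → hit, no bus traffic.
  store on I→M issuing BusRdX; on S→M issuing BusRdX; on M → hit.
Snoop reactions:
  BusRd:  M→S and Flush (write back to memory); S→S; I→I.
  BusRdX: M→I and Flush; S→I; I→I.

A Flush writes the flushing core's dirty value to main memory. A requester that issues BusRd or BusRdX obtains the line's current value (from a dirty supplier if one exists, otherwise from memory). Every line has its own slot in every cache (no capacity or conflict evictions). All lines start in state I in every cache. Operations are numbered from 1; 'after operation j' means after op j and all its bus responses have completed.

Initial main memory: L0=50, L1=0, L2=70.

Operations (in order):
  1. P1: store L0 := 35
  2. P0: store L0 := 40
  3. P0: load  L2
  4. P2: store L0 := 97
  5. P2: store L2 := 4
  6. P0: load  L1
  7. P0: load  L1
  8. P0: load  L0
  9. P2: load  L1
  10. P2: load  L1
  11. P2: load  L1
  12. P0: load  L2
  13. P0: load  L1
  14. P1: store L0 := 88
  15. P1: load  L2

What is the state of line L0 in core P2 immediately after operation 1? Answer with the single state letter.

state = I

step 1: P1: store L0 := 35  ⟶  IMI  (L0)  txn=BusRdX  M[L0]=50
step 2: P0: store L0 := 40  ⟶  MII  (L0)  txn=BusRdX+Flush  M[L0]=35
step 3: P0: load  L2  ⟶  SII  (L2)  txn=BusRd  M[L2]=70
step 4: P2: store L0 := 97  ⟶  IIM  (L0)  txn=BusRdX+Flush  M[L0]=40
step 5: P2: store L2 := 4  ⟶  IIM  (L2)  txn=BusRdX  M[L2]=70
step 6: P0: load  L1  ⟶  SII  (L1)  txn=BusRd  M[L1]=0
step 7: P0: load  L1  ⟶  SII  (L1)  txn=∅  M[L1]=0
step 8: P0: load  L0  ⟶  SIS  (L0)  txn=BusRd+Flush  M[L0]=97
step 9: P2: load  L1  ⟶  SIS  (L1)  txn=BusRd  M[L1]=0
step 10: P2: load  L1  ⟶  SIS  (L1)  txn=∅  M[L1]=0
step 11: P2: load  L1  ⟶  SIS  (L1)  txn=∅  M[L1]=0
step 12: P0: load  L2  ⟶  SIS  (L2)  txn=BusRd+Flush  M[L2]=4
step 13: P0: load  L1  ⟶  SIS  (L1)  txn=∅  M[L1]=0
step 14: P1: store L0 := 88  ⟶  IMI  (L0)  txn=BusRdX  M[L0]=97
step 15: P1: load  L2  ⟶  SSS  (L2)  txn=BusRd  M[L2]=4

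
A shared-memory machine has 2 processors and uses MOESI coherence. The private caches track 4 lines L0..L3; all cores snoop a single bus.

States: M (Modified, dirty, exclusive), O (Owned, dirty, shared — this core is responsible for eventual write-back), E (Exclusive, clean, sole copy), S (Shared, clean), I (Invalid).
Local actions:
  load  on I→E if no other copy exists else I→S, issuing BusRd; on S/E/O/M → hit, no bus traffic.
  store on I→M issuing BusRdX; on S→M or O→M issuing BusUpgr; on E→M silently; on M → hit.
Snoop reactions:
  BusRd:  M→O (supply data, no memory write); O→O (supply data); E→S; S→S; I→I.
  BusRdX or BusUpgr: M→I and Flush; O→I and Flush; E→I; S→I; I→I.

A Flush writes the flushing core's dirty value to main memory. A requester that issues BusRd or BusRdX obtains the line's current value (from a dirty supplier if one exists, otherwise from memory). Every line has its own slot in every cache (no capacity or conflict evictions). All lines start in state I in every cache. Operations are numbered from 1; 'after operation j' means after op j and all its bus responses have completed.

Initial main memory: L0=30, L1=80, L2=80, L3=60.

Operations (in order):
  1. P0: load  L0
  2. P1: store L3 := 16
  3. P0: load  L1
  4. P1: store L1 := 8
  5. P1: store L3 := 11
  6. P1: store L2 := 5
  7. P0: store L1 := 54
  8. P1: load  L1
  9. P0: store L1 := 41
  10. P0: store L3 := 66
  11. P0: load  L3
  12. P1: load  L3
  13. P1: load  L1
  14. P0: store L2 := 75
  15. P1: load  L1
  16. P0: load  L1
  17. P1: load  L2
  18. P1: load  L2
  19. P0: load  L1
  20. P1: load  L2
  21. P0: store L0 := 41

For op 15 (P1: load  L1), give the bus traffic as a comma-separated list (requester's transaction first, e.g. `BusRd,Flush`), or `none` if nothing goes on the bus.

bus = none

  op1 P0: load  L0 → E/I on L0; bus BusRd; mem=30
  op2 P1: store L3 := 16 → I/M on L3; bus BusRdX; mem=60
  op3 P0: load  L1 → E/I on L1; bus BusRd; mem=80
  op4 P1: store L1 := 8 → I/M on L1; bus BusRdX; mem=80
  op5 P1: store L3 := 11 → I/M on L3; bus (none); mem=60
  op6 P1: store L2 := 5 → I/M on L2; bus BusRdX; mem=80
  op7 P0: store L1 := 54 → M/I on L1; bus BusRdX Flush; mem=8
  op8 P1: load  L1 → O/S on L1; bus BusRd; mem=8
  op9 P0: store L1 := 41 → M/I on L1; bus BusUpgr; mem=8
  op10 P0: store L3 := 66 → M/I on L3; bus BusRdX Flush; mem=11
  op11 P0: load  L3 → M/I on L3; bus (none); mem=11
  op12 P1: load  L3 → O/S on L3; bus BusRd; mem=11
  op13 P1: load  L1 → O/S on L1; bus BusRd; mem=8
  op14 P0: store L2 := 75 → M/I on L2; bus BusRdX Flush; mem=5
  op15 P1: load  L1 → O/S on L1; bus (none); mem=8
  op16 P0: load  L1 → O/S on L1; bus (none); mem=8
  op17 P1: load  L2 → O/S on L2; bus BusRd; mem=5
  op18 P1: load  L2 → O/S on L2; bus (none); mem=5
  op19 P0: load  L1 → O/S on L1; bus (none); mem=8
  op20 P1: load  L2 → O/S on L2; bus (none); mem=5
  op21 P0: store L0 := 41 → M/I on L0; bus (none); mem=30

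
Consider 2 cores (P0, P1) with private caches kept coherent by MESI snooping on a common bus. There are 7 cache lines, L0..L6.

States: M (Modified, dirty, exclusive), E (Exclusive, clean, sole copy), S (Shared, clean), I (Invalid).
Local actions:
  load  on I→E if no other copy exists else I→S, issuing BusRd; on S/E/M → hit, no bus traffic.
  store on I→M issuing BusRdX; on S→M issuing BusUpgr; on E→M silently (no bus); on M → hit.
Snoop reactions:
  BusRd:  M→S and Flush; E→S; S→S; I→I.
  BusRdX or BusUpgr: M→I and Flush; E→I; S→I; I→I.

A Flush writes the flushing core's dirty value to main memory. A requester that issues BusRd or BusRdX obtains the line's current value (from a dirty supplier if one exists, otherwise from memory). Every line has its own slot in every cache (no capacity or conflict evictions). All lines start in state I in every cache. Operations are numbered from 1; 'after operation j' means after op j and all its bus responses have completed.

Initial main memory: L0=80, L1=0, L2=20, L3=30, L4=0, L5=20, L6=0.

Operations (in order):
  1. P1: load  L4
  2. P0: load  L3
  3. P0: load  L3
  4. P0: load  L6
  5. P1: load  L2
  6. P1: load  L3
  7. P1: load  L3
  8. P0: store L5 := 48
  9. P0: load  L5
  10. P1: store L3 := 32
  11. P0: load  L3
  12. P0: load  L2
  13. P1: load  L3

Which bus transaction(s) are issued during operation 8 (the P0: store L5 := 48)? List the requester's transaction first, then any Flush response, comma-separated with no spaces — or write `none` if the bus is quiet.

bus = BusRdX

1. P1: load  L4  bus=[BusRd]  L4: P0=I P1=E  mem[L4]=0
2. P0: load  L3  bus=[BusRd]  L3: P0=E P1=I  mem[L3]=30
3. P0: load  L3  bus=[-]  L3: P0=E P1=I  mem[L3]=30
4. P0: load  L6  bus=[BusRd]  L6: P0=E P1=I  mem[L6]=0
5. P1: load  L2  bus=[BusRd]  L2: P0=I P1=E  mem[L2]=20
6. P1: load  L3  bus=[BusRd]  L3: P0=S P1=S  mem[L3]=30
7. P1: load  L3  bus=[-]  L3: P0=S P1=S  mem[L3]=30
8. P0: store L5 := 48  bus=[BusRdX]  L5: P0=M P1=I  mem[L5]=20
9. P0: load  L5  bus=[-]  L5: P0=M P1=I  mem[L5]=20
10. P1: store L3 := 32  bus=[BusUpgr]  L3: P0=I P1=M  mem[L3]=30
11. P0: load  L3  bus=[BusRd,Flush]  L3: P0=S P1=S  mem[L3]=32
12. P0: load  L2  bus=[BusRd]  L2: P0=S P1=S  mem[L2]=20
13. P1: load  L3  bus=[-]  L3: P0=S P1=S  mem[L3]=32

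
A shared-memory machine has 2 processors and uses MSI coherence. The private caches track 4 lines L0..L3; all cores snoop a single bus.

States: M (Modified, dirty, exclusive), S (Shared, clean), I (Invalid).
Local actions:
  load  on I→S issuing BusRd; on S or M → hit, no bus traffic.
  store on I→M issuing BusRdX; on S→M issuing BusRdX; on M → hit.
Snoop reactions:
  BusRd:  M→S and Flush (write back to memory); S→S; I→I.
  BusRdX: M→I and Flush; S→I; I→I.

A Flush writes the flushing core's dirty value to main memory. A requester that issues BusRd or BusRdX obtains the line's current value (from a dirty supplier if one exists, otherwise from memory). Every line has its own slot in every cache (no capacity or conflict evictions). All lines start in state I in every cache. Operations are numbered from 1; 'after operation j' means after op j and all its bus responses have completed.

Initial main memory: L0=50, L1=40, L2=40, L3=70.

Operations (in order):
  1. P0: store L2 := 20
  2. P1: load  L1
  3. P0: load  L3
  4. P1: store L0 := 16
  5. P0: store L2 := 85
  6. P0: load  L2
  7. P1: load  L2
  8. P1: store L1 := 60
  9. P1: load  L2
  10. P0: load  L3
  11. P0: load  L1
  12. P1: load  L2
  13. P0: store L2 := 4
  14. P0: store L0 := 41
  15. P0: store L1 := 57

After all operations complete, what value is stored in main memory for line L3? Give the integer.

memory[L3] = 70

step 1: P0: store L2 := 20  ⟶  MI  (L2)  txn=BusRdX  M[L2]=40
step 2: P1: load  L1  ⟶  IS  (L1)  txn=BusRd  M[L1]=40
step 3: P0: load  L3  ⟶  SI  (L3)  txn=BusRd  M[L3]=70
step 4: P1: store L0 := 16  ⟶  IM  (L0)  txn=BusRdX  M[L0]=50
step 5: P0: store L2 := 85  ⟶  MI  (L2)  txn=∅  M[L2]=40
step 6: P0: load  L2  ⟶  MI  (L2)  txn=∅  M[L2]=40
step 7: P1: load  L2  ⟶  SS  (L2)  txn=BusRd+Flush  M[L2]=85
step 8: P1: store L1 := 60  ⟶  IM  (L1)  txn=BusRdX  M[L1]=40
step 9: P1: load  L2  ⟶  SS  (L2)  txn=∅  M[L2]=85
step 10: P0: load  L3  ⟶  SI  (L3)  txn=∅  M[L3]=70
step 11: P0: load  L1  ⟶  SS  (L1)  txn=BusRd+Flush  M[L1]=60
step 12: P1: load  L2  ⟶  SS  (L2)  txn=∅  M[L2]=85
step 13: P0: store L2 := 4  ⟶  MI  (L2)  txn=BusRdX  M[L2]=85
step 14: P0: store L0 := 41  ⟶  MI  (L0)  txn=BusRdX+Flush  M[L0]=16
step 15: P0: store L1 := 57  ⟶  MI  (L1)  txn=BusRdX  M[L1]=60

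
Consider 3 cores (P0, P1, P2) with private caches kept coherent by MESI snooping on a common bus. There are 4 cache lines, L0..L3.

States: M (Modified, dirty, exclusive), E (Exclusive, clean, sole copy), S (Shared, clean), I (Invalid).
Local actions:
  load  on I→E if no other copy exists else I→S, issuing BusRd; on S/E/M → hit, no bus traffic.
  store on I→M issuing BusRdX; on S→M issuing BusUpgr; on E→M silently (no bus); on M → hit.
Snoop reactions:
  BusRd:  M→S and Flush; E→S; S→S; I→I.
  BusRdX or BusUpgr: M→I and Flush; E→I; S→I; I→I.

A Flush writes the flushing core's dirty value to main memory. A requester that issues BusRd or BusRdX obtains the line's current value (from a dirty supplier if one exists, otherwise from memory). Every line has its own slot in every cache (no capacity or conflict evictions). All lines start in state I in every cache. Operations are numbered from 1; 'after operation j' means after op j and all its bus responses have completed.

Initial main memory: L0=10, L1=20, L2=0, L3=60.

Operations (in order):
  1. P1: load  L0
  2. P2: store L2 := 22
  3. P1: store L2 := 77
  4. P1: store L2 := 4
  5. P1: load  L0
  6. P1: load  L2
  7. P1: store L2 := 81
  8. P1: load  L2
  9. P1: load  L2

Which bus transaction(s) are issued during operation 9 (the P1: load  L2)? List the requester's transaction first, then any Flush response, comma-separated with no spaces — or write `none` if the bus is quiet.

bus = none

1. P1: load  L0  bus=[BusRd]  L0: P0=I P1=E P2=I  mem[L0]=10
2. P2: store L2 := 22  bus=[BusRdX]  L2: P0=I P1=I P2=M  mem[L2]=0
3. P1: store L2 := 77  bus=[BusRdX,Flush]  L2: P0=I P1=M P2=I  mem[L2]=22
4. P1: store L2 := 4  bus=[-]  L2: P0=I P1=M P2=I  mem[L2]=22
5. P1: load  L0  bus=[-]  L0: P0=I P1=E P2=I  mem[L0]=10
6. P1: load  L2  bus=[-]  L2: P0=I P1=M P2=I  mem[L2]=22
7. P1: store L2 := 81  bus=[-]  L2: P0=I P1=M P2=I  mem[L2]=22
8. P1: load  L2  bus=[-]  L2: P0=I P1=M P2=I  mem[L2]=22
9. P1: load  L2  bus=[-]  L2: P0=I P1=M P2=I  mem[L2]=22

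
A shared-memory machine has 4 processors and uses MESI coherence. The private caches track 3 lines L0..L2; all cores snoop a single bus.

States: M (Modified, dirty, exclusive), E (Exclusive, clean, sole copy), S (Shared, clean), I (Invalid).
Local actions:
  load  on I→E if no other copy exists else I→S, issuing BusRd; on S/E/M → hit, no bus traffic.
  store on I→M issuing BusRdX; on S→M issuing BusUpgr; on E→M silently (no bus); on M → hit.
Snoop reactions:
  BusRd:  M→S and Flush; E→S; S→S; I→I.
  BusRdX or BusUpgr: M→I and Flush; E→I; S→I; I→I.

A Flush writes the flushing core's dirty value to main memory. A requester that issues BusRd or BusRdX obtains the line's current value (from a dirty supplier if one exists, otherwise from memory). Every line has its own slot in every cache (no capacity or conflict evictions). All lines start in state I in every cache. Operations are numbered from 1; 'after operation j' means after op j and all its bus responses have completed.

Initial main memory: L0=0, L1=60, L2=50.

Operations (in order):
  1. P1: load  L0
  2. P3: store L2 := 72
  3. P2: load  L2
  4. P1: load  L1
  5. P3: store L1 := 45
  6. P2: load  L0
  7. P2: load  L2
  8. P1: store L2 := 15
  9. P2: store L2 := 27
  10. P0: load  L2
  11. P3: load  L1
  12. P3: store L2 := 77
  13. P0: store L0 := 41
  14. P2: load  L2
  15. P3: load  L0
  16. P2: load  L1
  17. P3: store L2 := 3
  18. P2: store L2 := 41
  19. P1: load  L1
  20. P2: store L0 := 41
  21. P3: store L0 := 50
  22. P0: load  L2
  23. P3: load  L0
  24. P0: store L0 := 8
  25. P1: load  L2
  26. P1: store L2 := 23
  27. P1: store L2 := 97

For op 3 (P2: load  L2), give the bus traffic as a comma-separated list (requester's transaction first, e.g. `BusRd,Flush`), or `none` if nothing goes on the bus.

bus = BusRd,Flush

[1] P1: load  L0 | P0:I, P1:E(0), P2:I, P3:I | bus: BusRd
[2] P3: store L2 := 72 | P0:I, P1:I, P2:I, P3:M(72) | bus: BusRdX
[3] P2: load  L2 | P0:I, P1:I, P2:S(72), P3:S(72) | bus: BusRd,Flush
[4] P1: load  L1 | P0:I, P1:E(60), P2:I, P3:I | bus: BusRd
[5] P3: store L1 := 45 | P0:I, P1:I, P2:I, P3:M(45) | bus: BusRdX
[6] P2: load  L0 | P0:I, P1:S(0), P2:S(0), P3:I | bus: BusRd
[7] P2: load  L2 | P0:I, P1:I, P2:S(72), P3:S(72) | bus: none
[8] P1: store L2 := 15 | P0:I, P1:M(15), P2:I, P3:I | bus: BusRdX
[9] P2: store L2 := 27 | P0:I, P1:I, P2:M(27), P3:I | bus: BusRdX,Flush
[10] P0: load  L2 | P0:S(27), P1:I, P2:S(27), P3:I | bus: BusRd,Flush
[11] P3: load  L1 | P0:I, P1:I, P2:I, P3:M(45) | bus: none
[12] P3: store L2 := 77 | P0:I, P1:I, P2:I, P3:M(77) | bus: BusRdX
[13] P0: store L0 := 41 | P0:M(41), P1:I, P2:I, P3:I | bus: BusRdX
[14] P2: load  L2 | P0:I, P1:I, P2:S(77), P3:S(77) | bus: BusRd,Flush
[15] P3: load  L0 | P0:S(41), P1:I, P2:I, P3:S(41) | bus: BusRd,Flush
[16] P2: load  L1 | P0:I, P1:I, P2:S(45), P3:S(45) | bus: BusRd,Flush
[17] P3: store L2 := 3 | P0:I, P1:I, P2:I, P3:M(3) | bus: BusUpgr
[18] P2: store L2 := 41 | P0:I, P1:I, P2:M(41), P3:I | bus: BusRdX,Flush
[19] P1: load  L1 | P0:I, P1:S(45), P2:S(45), P3:S(45) | bus: BusRd
[20] P2: store L0 := 41 | P0:I, P1:I, P2:M(41), P3:I | bus: BusRdX
[21] P3: store L0 := 50 | P0:I, P1:I, P2:I, P3:M(50) | bus: BusRdX,Flush
[22] P0: load  L2 | P0:S(41), P1:I, P2:S(41), P3:I | bus: BusRd,Flush
[23] P3: load  L0 | P0:I, P1:I, P2:I, P3:M(50) | bus: none
[24] P0: store L0 := 8 | P0:M(8), P1:I, P2:I, P3:I | bus: BusRdX,Flush
[25] P1: load  L2 | P0:S(41), P1:S(41), P2:S(41), P3:I | bus: BusRd
[26] P1: store L2 := 23 | P0:I, P1:M(23), P2:I, P3:I | bus: BusUpgr
[27] P1: store L2 := 97 | P0:I, P1:M(97), P2:I, P3:I | bus: none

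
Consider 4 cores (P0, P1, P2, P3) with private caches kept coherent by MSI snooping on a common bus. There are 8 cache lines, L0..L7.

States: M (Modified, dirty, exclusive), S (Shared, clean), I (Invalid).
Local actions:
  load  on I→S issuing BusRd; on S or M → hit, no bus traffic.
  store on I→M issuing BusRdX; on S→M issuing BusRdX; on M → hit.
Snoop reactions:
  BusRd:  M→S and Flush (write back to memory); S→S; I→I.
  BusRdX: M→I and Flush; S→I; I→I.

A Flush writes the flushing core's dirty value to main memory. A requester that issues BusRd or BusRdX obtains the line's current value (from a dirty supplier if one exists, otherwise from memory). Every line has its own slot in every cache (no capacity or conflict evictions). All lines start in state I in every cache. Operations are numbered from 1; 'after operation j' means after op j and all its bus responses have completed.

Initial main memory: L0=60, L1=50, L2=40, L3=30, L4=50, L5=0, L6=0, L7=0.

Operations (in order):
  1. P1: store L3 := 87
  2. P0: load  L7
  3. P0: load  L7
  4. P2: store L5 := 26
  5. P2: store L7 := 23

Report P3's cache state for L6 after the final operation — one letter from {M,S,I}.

state = I

1. P1: store L3 := 87  bus=[BusRdX]  L3: P0=I P1=M P2=I P3=I  mem[L3]=30
2. P0: load  L7  bus=[BusRd]  L7: P0=S P1=I P2=I P3=I  mem[L7]=0
3. P0: load  L7  bus=[-]  L7: P0=S P1=I P2=I P3=I  mem[L7]=0
4. P2: store L5 := 26  bus=[BusRdX]  L5: P0=I P1=I P2=M P3=I  mem[L5]=0
5. P2: store L7 := 23  bus=[BusRdX]  L7: P0=I P1=I P2=M P3=I  mem[L7]=0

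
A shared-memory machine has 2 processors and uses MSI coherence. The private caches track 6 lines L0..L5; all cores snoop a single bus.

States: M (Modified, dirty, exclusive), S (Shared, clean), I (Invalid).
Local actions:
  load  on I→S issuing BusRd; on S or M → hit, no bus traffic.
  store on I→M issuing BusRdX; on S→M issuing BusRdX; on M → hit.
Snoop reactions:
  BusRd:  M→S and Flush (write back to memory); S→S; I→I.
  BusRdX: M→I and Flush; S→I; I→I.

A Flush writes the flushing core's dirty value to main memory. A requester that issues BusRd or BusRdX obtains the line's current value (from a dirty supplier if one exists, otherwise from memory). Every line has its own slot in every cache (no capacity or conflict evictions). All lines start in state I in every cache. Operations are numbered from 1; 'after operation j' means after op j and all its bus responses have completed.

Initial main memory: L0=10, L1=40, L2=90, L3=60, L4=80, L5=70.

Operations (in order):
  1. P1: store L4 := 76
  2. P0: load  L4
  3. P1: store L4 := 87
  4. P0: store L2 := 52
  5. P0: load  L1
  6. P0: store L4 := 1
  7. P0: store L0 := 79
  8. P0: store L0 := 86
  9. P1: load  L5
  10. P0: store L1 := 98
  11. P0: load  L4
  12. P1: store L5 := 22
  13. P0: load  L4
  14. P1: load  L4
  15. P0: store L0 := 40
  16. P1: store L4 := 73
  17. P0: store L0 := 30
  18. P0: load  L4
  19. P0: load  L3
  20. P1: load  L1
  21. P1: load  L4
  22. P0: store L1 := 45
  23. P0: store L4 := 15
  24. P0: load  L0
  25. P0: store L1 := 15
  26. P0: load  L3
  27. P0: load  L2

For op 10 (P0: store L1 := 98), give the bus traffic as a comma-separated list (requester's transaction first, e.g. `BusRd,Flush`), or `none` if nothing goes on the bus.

bus = BusRdX

1. P1: store L4 := 76  bus=[BusRdX]  L4: P0=I P1=M  mem[L4]=80
2. P0: load  L4  bus=[BusRd,Flush]  L4: P0=S P1=S  mem[L4]=76
3. P1: store L4 := 87  bus=[BusRdX]  L4: P0=I P1=M  mem[L4]=76
4. P0: store L2 := 52  bus=[BusRdX]  L2: P0=M P1=I  mem[L2]=90
5. P0: load  L1  bus=[BusRd]  L1: P0=S P1=I  mem[L1]=40
6. P0: store L4 := 1  bus=[BusRdX,Flush]  L4: P0=M P1=I  mem[L4]=87
7. P0: store L0 := 79  bus=[BusRdX]  L0: P0=M P1=I  mem[L0]=10
8. P0: store L0 := 86  bus=[-]  L0: P0=M P1=I  mem[L0]=10
9. P1: load  L5  bus=[BusRd]  L5: P0=I P1=S  mem[L5]=70
10. P0: store L1 := 98  bus=[BusRdX]  L1: P0=M P1=I  mem[L1]=40
11. P0: load  L4  bus=[-]  L4: P0=M P1=I  mem[L4]=87
12. P1: store L5 := 22  bus=[BusRdX]  L5: P0=I P1=M  mem[L5]=70
13. P0: load  L4  bus=[-]  L4: P0=M P1=I  mem[L4]=87
14. P1: load  L4  bus=[BusRd,Flush]  L4: P0=S P1=S  mem[L4]=1
15. P0: store L0 := 40  bus=[-]  L0: P0=M P1=I  mem[L0]=10
16. P1: store L4 := 73  bus=[BusRdX]  L4: P0=I P1=M  mem[L4]=1
17. P0: store L0 := 30  bus=[-]  L0: P0=M P1=I  mem[L0]=10
18. P0: load  L4  bus=[BusRd,Flush]  L4: P0=S P1=S  mem[L4]=73
19. P0: load  L3  bus=[BusRd]  L3: P0=S P1=I  mem[L3]=60
20. P1: load  L1  bus=[BusRd,Flush]  L1: P0=S P1=S  mem[L1]=98
21. P1: load  L4  bus=[-]  L4: P0=S P1=S  mem[L4]=73
22. P0: store L1 := 45  bus=[BusRdX]  L1: P0=M P1=I  mem[L1]=98
23. P0: store L4 := 15  bus=[BusRdX]  L4: P0=M P1=I  mem[L4]=73
24. P0: load  L0  bus=[-]  L0: P0=M P1=I  mem[L0]=10
25. P0: store L1 := 15  bus=[-]  L1: P0=M P1=I  mem[L1]=98
26. P0: load  L3  bus=[-]  L3: P0=S P1=I  mem[L3]=60
27. P0: load  L2  bus=[-]  L2: P0=M P1=I  mem[L2]=90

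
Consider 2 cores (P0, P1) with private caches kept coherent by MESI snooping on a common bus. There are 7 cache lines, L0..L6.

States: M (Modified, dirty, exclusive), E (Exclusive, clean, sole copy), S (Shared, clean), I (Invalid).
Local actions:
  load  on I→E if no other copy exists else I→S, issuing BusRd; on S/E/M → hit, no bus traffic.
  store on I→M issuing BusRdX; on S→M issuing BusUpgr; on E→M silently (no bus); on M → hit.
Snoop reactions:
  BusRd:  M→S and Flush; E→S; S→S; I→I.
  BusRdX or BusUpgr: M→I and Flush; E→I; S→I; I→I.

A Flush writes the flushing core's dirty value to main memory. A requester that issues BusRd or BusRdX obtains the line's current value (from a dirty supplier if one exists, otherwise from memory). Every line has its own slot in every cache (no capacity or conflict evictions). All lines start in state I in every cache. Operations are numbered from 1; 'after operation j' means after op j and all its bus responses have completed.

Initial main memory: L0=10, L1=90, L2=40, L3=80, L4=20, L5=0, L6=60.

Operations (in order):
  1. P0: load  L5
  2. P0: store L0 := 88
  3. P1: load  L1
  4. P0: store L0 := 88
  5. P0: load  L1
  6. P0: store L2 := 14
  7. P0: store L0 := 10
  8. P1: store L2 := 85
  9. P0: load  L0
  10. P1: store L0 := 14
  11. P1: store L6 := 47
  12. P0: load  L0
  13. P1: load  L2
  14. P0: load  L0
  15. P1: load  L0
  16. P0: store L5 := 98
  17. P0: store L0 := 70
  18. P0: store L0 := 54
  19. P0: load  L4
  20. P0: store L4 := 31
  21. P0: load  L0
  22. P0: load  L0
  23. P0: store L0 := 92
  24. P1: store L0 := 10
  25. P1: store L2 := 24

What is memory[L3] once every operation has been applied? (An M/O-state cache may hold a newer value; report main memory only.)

  op1 P0: load  L5 → E/I on L5; bus BusRd; mem=0
  op2 P0: store L0 := 88 → M/I on L0; bus BusRdX; mem=10
  op3 P1: load  L1 → I/E on L1; bus BusRd; mem=90
  op4 P0: store L0 := 88 → M/I on L0; bus (none); mem=10
  op5 P0: load  L1 → S/S on L1; bus BusRd; mem=90
  op6 P0: store L2 := 14 → M/I on L2; bus BusRdX; mem=40
  op7 P0: store L0 := 10 → M/I on L0; bus (none); mem=10
  op8 P1: store L2 := 85 → I/M on L2; bus BusRdX Flush; mem=14
  op9 P0: load  L0 → M/I on L0; bus (none); mem=10
  op10 P1: store L0 := 14 → I/M on L0; bus BusRdX Flush; mem=10
  op11 P1: store L6 := 47 → I/M on L6; bus BusRdX; mem=60
  op12 P0: load  L0 → S/S on L0; bus BusRd Flush; mem=14
  op13 P1: load  L2 → I/M on L2; bus (none); mem=14
  op14 P0: load  L0 → S/S on L0; bus (none); mem=14
  op15 P1: load  L0 → S/S on L0; bus (none); mem=14
  op16 P0: store L5 := 98 → M/I on L5; bus (none); mem=0
  op17 P0: store L0 := 70 → M/I on L0; bus BusUpgr; mem=14
  op18 P0: store L0 := 54 → M/I on L0; bus (none); mem=14
  op19 P0: load  L4 → E/I on L4; bus BusRd; mem=20
  op20 P0: store L4 := 31 → M/I on L4; bus (none); mem=20
  op21 P0: load  L0 → M/I on L0; bus (none); mem=14
  op22 P0: load  L0 → M/I on L0; bus (none); mem=14
  op23 P0: store L0 := 92 → M/I on L0; bus (none); mem=14
  op24 P1: store L0 := 10 → I/M on L0; bus BusRdX Flush; mem=92
  op25 P1: store L2 := 24 → I/M on L2; bus (none); mem=14

memory[L3] = 80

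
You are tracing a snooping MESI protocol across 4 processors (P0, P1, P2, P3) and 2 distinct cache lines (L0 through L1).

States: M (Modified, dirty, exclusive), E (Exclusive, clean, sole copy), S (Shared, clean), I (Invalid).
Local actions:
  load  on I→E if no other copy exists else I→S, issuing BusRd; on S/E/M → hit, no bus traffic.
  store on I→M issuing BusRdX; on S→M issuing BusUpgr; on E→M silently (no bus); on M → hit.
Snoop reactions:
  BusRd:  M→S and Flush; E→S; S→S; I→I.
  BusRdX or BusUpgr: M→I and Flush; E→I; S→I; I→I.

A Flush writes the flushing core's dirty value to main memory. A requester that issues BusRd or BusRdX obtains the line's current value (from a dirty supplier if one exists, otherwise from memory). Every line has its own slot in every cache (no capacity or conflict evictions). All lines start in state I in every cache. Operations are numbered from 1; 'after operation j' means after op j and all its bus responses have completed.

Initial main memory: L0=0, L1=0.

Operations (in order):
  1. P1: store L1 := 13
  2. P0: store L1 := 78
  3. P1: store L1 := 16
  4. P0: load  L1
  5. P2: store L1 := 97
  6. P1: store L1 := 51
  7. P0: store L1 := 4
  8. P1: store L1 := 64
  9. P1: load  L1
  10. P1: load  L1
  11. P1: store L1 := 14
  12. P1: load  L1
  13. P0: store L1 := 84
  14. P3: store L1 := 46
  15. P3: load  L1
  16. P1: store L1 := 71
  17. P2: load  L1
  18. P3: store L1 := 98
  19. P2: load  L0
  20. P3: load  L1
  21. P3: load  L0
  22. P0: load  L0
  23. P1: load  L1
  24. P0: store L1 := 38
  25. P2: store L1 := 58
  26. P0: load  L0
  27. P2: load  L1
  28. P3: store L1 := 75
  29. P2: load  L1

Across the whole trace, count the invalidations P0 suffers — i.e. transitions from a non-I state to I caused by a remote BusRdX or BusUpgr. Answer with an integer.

  op1 P1: store L1 := 13 → I/M/I/I on L1; bus BusRdX; mem=0
  op2 P0: store L1 := 78 → M/I/I/I on L1; bus BusRdX Flush; mem=13
  op3 P1: store L1 := 16 → I/M/I/I on L1; bus BusRdX Flush; mem=78
  op4 P0: load  L1 → S/S/I/I on L1; bus BusRd Flush; mem=16
  op5 P2: store L1 := 97 → I/I/M/I on L1; bus BusRdX; mem=16
  op6 P1: store L1 := 51 → I/M/I/I on L1; bus BusRdX Flush; mem=97
  op7 P0: store L1 := 4 → M/I/I/I on L1; bus BusRdX Flush; mem=51
  op8 P1: store L1 := 64 → I/M/I/I on L1; bus BusRdX Flush; mem=4
  op9 P1: load  L1 → I/M/I/I on L1; bus (none); mem=4
  op10 P1: load  L1 → I/M/I/I on L1; bus (none); mem=4
  op11 P1: store L1 := 14 → I/M/I/I on L1; bus (none); mem=4
  op12 P1: load  L1 → I/M/I/I on L1; bus (none); mem=4
  op13 P0: store L1 := 84 → M/I/I/I on L1; bus BusRdX Flush; mem=14
  op14 P3: store L1 := 46 → I/I/I/M on L1; bus BusRdX Flush; mem=84
  op15 P3: load  L1 → I/I/I/M on L1; bus (none); mem=84
  op16 P1: store L1 := 71 → I/M/I/I on L1; bus BusRdX Flush; mem=46
  op17 P2: load  L1 → I/S/S/I on L1; bus BusRd Flush; mem=71
  op18 P3: store L1 := 98 → I/I/I/M on L1; bus BusRdX; mem=71
  op19 P2: load  L0 → I/I/E/I on L0; bus BusRd; mem=0
  op20 P3: load  L1 → I/I/I/M on L1; bus (none); mem=71
  op21 P3: load  L0 → I/I/S/S on L0; bus BusRd; mem=0
  op22 P0: load  L0 → S/I/S/S on L0; bus BusRd; mem=0
  op23 P1: load  L1 → I/S/I/S on L1; bus BusRd Flush; mem=98
  op24 P0: store L1 := 38 → M/I/I/I on L1; bus BusRdX; mem=98
  op25 P2: store L1 := 58 → I/I/M/I on L1; bus BusRdX Flush; mem=38
  op26 P0: load  L0 → S/I/S/S on L0; bus (none); mem=0
  op27 P2: load  L1 → I/I/M/I on L1; bus (none); mem=38
  op28 P3: store L1 := 75 → I/I/I/M on L1; bus BusRdX Flush; mem=58
  op29 P2: load  L1 → I/I/S/S on L1; bus BusRd Flush; mem=75

invalidations = 5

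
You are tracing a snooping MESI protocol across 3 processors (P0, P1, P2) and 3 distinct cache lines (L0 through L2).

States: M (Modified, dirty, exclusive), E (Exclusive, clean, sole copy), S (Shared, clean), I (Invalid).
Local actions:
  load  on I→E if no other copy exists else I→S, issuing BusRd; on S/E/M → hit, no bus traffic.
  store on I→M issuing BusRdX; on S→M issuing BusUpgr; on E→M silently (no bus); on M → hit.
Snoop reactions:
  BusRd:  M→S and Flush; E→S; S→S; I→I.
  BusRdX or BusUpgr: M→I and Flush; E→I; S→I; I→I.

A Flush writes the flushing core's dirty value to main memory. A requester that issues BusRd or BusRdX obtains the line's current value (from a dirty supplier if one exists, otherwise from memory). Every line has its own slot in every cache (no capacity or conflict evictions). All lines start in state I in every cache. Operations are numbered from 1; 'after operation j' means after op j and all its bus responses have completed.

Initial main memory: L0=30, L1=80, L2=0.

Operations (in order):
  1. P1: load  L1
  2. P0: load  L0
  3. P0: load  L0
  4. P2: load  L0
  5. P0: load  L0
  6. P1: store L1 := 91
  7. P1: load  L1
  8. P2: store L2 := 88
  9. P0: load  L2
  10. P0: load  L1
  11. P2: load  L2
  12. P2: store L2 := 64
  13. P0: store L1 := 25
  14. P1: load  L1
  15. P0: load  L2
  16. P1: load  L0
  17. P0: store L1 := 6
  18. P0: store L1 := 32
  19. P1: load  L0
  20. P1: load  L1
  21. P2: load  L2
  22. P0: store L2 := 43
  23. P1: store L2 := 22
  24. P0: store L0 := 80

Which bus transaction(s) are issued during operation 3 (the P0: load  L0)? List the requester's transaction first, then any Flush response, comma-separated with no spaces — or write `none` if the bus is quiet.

bus = none

  op1 P1: load  L1 → I/E/I on L1; bus BusRd; mem=80
  op2 P0: load  L0 → E/I/I on L0; bus BusRd; mem=30
  op3 P0: load  L0 → E/I/I on L0; bus (none); mem=30
  op4 P2: load  L0 → S/I/S on L0; bus BusRd; mem=30
  op5 P0: load  L0 → S/I/S on L0; bus (none); mem=30
  op6 P1: store L1 := 91 → I/M/I on L1; bus (none); mem=80
  op7 P1: load  L1 → I/M/I on L1; bus (none); mem=80
  op8 P2: store L2 := 88 → I/I/M on L2; bus BusRdX; mem=0
  op9 P0: load  L2 → S/I/S on L2; bus BusRd Flush; mem=88
  op10 P0: load  L1 → S/S/I on L1; bus BusRd Flush; mem=91
  op11 P2: load  L2 → S/I/S on L2; bus (none); mem=88
  op12 P2: store L2 := 64 → I/I/M on L2; bus BusUpgr; mem=88
  op13 P0: store L1 := 25 → M/I/I on L1; bus BusUpgr; mem=91
  op14 P1: load  L1 → S/S/I on L1; bus BusRd Flush; mem=25
  op15 P0: load  L2 → S/I/S on L2; bus BusRd Flush; mem=64
  op16 P1: load  L0 → S/S/S on L0; bus BusRd; mem=30
  op17 P0: store L1 := 6 → M/I/I on L1; bus BusUpgr; mem=25
  op18 P0: store L1 := 32 → M/I/I on L1; bus (none); mem=25
  op19 P1: load  L0 → S/S/S on L0; bus (none); mem=30
  op20 P1: load  L1 → S/S/I on L1; bus BusRd Flush; mem=32
  op21 P2: load  L2 → S/I/S on L2; bus (none); mem=64
  op22 P0: store L2 := 43 → M/I/I on L2; bus BusUpgr; mem=64
  op23 P1: store L2 := 22 → I/M/I on L2; bus BusRdX Flush; mem=43
  op24 P0: store L0 := 80 → M/I/I on L0; bus BusUpgr; mem=30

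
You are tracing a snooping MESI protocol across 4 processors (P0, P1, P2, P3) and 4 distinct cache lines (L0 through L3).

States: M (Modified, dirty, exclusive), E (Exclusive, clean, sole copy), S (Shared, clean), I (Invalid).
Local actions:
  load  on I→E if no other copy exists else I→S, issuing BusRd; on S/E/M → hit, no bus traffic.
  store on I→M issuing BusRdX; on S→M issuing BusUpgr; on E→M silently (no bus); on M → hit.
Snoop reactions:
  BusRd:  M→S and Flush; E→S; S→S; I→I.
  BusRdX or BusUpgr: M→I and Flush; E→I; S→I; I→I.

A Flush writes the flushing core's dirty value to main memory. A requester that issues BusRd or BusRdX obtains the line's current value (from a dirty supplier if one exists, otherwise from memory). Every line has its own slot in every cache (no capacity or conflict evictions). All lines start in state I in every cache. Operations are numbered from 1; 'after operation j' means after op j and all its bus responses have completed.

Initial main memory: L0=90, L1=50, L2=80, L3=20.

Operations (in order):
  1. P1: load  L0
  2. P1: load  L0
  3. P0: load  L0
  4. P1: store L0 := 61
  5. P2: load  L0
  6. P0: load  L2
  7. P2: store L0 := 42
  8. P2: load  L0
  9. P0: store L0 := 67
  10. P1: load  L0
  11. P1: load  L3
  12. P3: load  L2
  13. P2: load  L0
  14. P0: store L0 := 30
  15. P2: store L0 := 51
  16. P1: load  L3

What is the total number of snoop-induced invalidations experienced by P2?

invalidations = 2

1. P1: load  L0  bus=[BusRd]  L0: P0=I P1=E P2=I P3=I  mem[L0]=90
2. P1: load  L0  bus=[-]  L0: P0=I P1=E P2=I P3=I  mem[L0]=90
3. P0: load  L0  bus=[BusRd]  L0: P0=S P1=S P2=I P3=I  mem[L0]=90
4. P1: store L0 := 61  bus=[BusUpgr]  L0: P0=I P1=M P2=I P3=I  mem[L0]=90
5. P2: load  L0  bus=[BusRd,Flush]  L0: P0=I P1=S P2=S P3=I  mem[L0]=61
6. P0: load  L2  bus=[BusRd]  L2: P0=E P1=I P2=I P3=I  mem[L2]=80
7. P2: store L0 := 42  bus=[BusUpgr]  L0: P0=I P1=I P2=M P3=I  mem[L0]=61
8. P2: load  L0  bus=[-]  L0: P0=I P1=I P2=M P3=I  mem[L0]=61
9. P0: store L0 := 67  bus=[BusRdX,Flush]  L0: P0=M P1=I P2=I P3=I  mem[L0]=42
10. P1: load  L0  bus=[BusRd,Flush]  L0: P0=S P1=S P2=I P3=I  mem[L0]=67
11. P1: load  L3  bus=[BusRd]  L3: P0=I P1=E P2=I P3=I  mem[L3]=20
12. P3: load  L2  bus=[BusRd]  L2: P0=S P1=I P2=I P3=S  mem[L2]=80
13. P2: load  L0  bus=[BusRd]  L0: P0=S P1=S P2=S P3=I  mem[L0]=67
14. P0: store L0 := 30  bus=[BusUpgr]  L0: P0=M P1=I P2=I P3=I  mem[L0]=67
15. P2: store L0 := 51  bus=[BusRdX,Flush]  L0: P0=I P1=I P2=M P3=I  mem[L0]=30
16. P1: load  L3  bus=[-]  L3: P0=I P1=E P2=I P3=I  mem[L3]=20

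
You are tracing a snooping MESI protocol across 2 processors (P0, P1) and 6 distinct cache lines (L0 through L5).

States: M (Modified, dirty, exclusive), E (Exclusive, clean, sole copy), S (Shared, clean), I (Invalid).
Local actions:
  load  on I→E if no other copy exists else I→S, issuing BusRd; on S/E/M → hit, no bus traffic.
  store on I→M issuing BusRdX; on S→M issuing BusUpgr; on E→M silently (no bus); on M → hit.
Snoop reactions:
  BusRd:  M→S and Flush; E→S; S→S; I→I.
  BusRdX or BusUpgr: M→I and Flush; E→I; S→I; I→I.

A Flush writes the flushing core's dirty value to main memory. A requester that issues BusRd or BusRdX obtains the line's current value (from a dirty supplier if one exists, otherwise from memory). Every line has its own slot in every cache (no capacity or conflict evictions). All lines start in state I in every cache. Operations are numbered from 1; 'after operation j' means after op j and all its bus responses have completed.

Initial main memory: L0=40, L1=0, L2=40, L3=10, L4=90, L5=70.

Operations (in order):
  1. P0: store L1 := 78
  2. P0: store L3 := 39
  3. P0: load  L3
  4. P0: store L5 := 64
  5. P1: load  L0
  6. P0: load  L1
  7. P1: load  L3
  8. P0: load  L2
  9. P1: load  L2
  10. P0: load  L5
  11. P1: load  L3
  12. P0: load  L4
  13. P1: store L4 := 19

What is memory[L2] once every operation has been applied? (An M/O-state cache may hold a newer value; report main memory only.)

1. P0: store L1 := 78  bus=[BusRdX]  L1: P0=M P1=I  mem[L1]=0
2. P0: store L3 := 39  bus=[BusRdX]  L3: P0=M P1=I  mem[L3]=10
3. P0: load  L3  bus=[-]  L3: P0=M P1=I  mem[L3]=10
4. P0: store L5 := 64  bus=[BusRdX]  L5: P0=M P1=I  mem[L5]=70
5. P1: load  L0  bus=[BusRd]  L0: P0=I P1=E  mem[L0]=40
6. P0: load  L1  bus=[-]  L1: P0=M P1=I  mem[L1]=0
7. P1: load  L3  bus=[BusRd,Flush]  L3: P0=S P1=S  mem[L3]=39
8. P0: load  L2  bus=[BusRd]  L2: P0=E P1=I  mem[L2]=40
9. P1: load  L2  bus=[BusRd]  L2: P0=S P1=S  mem[L2]=40
10. P0: load  L5  bus=[-]  L5: P0=M P1=I  mem[L5]=70
11. P1: load  L3  bus=[-]  L3: P0=S P1=S  mem[L3]=39
12. P0: load  L4  bus=[BusRd]  L4: P0=E P1=I  mem[L4]=90
13. P1: store L4 := 19  bus=[BusRdX]  L4: P0=I P1=M  mem[L4]=90

memory[L2] = 40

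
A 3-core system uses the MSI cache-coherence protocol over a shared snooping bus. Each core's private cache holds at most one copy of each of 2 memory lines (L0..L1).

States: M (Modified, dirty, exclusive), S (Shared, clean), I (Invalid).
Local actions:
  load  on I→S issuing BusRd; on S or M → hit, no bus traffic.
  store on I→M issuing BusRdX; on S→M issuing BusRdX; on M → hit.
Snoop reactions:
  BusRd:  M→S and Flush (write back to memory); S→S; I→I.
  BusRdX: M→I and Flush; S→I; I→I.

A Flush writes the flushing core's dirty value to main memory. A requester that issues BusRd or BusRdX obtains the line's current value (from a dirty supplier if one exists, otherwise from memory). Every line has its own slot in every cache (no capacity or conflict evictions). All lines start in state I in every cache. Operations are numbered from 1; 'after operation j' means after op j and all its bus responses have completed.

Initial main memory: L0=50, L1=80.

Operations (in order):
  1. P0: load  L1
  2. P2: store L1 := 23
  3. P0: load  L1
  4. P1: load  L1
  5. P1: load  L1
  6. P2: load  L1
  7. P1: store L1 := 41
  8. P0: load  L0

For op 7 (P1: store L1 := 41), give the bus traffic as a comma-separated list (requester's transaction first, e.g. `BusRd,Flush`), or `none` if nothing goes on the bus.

1. P0: load  L1  bus=[BusRd]  L1: P0=S P1=I P2=I  mem[L1]=80
2. P2: store L1 := 23  bus=[BusRdX]  L1: P0=I P1=I P2=M  mem[L1]=80
3. P0: load  L1  bus=[BusRd,Flush]  L1: P0=S P1=I P2=S  mem[L1]=23
4. P1: load  L1  bus=[BusRd]  L1: P0=S P1=S P2=S  mem[L1]=23
5. P1: load  L1  bus=[-]  L1: P0=S P1=S P2=S  mem[L1]=23
6. P2: load  L1  bus=[-]  L1: P0=S P1=S P2=S  mem[L1]=23
7. P1: store L1 := 41  bus=[BusRdX]  L1: P0=I P1=M P2=I  mem[L1]=23
8. P0: load  L0  bus=[BusRd]  L0: P0=S P1=I P2=I  mem[L0]=50

bus = BusRdX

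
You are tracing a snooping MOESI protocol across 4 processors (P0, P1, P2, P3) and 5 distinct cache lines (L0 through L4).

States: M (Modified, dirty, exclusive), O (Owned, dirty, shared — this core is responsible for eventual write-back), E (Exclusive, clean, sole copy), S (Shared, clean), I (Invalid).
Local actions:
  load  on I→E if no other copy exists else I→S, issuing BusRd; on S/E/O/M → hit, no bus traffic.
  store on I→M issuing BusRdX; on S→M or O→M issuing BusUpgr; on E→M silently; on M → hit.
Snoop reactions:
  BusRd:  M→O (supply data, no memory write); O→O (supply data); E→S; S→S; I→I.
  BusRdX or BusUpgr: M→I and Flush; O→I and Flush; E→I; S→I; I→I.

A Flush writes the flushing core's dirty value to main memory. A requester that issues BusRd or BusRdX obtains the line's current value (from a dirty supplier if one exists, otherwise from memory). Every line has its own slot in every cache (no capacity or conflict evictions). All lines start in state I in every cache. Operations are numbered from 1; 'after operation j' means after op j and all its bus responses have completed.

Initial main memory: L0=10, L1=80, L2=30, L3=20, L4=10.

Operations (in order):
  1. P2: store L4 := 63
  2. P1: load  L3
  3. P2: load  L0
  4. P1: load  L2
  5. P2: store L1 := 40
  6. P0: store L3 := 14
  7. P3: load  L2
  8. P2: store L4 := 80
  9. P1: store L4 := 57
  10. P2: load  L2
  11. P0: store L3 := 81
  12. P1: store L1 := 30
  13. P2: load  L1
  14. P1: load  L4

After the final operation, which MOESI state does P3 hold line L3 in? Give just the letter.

state = I

step 1: P2: store L4 := 63  ⟶  IIMI  (L4)  txn=BusRdX  M[L4]=10
step 2: P1: load  L3  ⟶  IEII  (L3)  txn=BusRd  M[L3]=20
step 3: P2: load  L0  ⟶  IIEI  (L0)  txn=BusRd  M[L0]=10
step 4: P1: load  L2  ⟶  IEII  (L2)  txn=BusRd  M[L2]=30
step 5: P2: store L1 := 40  ⟶  IIMI  (L1)  txn=BusRdX  M[L1]=80
step 6: P0: store L3 := 14  ⟶  MIII  (L3)  txn=BusRdX  M[L3]=20
step 7: P3: load  L2  ⟶  ISIS  (L2)  txn=BusRd  M[L2]=30
step 8: P2: store L4 := 80  ⟶  IIMI  (L4)  txn=∅  M[L4]=10
step 9: P1: store L4 := 57  ⟶  IMII  (L4)  txn=BusRdX+Flush  M[L4]=80
step 10: P2: load  L2  ⟶  ISSS  (L2)  txn=BusRd  M[L2]=30
step 11: P0: store L3 := 81  ⟶  MIII  (L3)  txn=∅  M[L3]=20
step 12: P1: store L1 := 30  ⟶  IMII  (L1)  txn=BusRdX+Flush  M[L1]=40
step 13: P2: load  L1  ⟶  IOSI  (L1)  txn=BusRd  M[L1]=40
step 14: P1: load  L4  ⟶  IMII  (L4)  txn=∅  M[L4]=80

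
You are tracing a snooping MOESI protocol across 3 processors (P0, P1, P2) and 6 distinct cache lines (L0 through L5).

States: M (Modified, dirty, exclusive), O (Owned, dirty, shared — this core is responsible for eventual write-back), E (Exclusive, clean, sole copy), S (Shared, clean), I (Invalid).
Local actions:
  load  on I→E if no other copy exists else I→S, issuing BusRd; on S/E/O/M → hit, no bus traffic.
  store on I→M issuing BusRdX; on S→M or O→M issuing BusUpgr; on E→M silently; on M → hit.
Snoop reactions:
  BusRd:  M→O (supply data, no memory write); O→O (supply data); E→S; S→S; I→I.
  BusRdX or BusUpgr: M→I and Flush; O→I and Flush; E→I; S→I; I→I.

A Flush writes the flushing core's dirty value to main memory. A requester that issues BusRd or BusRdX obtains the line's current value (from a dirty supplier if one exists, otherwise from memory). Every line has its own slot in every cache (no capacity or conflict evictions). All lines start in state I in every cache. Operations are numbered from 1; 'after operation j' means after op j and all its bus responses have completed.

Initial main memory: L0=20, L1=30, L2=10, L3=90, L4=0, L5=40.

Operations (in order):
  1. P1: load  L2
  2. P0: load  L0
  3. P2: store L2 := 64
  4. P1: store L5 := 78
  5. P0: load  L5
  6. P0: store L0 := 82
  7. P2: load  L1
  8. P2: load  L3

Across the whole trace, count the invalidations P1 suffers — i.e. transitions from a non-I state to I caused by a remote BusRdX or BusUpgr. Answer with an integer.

[1] P1: load  L2 | P0:I, P1:E(10), P2:I | bus: BusRd
[2] P0: load  L0 | P0:E(20), P1:I, P2:I | bus: BusRd
[3] P2: store L2 := 64 | P0:I, P1:I, P2:M(64) | bus: BusRdX
[4] P1: store L5 := 78 | P0:I, P1:M(78), P2:I | bus: BusRdX
[5] P0: load  L5 | P0:S(78), P1:O(78), P2:I | bus: BusRd
[6] P0: store L0 := 82 | P0:M(82), P1:I, P2:I | bus: none
[7] P2: load  L1 | P0:I, P1:I, P2:E(30) | bus: BusRd
[8] P2: load  L3 | P0:I, P1:I, P2:E(90) | bus: BusRd

invalidations = 1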